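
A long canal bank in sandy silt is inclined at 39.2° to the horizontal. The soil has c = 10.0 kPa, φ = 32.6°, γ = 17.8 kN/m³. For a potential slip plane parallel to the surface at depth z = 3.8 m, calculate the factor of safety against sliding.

For an infinite slope with a slip plane parallel to the surface (no pore pressure): FS = [c + γz cos²β tanφ] / [γz sinβ cosβ].
γz = 17.8·3.8 = 67.64 kN/m²
Numerator = 10.0 + 67.64·cos²39.2°·tan32.6° = 10.0 + 67.64·0.6005·0.6395 = 35.978 kPa
Denominator = 67.64·sin39.2°·cos39.2° = 67.64·0.6320·0.7749 = 33.129 kPa
FS = 35.978 / 33.129 = 1.086

FS = 1.09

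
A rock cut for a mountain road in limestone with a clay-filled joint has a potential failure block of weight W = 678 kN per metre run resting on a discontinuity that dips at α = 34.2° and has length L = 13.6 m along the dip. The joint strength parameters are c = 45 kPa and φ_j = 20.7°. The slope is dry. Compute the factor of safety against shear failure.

FS = 2.16

Resolving the block weight along and normal to the plane and applying the Mohr–Coulomb strength on the joint:
N' = W cosα = 678·cos34.2° = 560.8 kN/m
Driving force T = W sinα = 678·sin34.2° = 381.1 kN/m
Resisting force R = c·L + N'·tanφ_j = 45·13.6 + 560.8·tan20.7° = 612.0 + 211.9 = 823.9 kN/m
FS = R / T = 823.9 / 381.1 = 2.162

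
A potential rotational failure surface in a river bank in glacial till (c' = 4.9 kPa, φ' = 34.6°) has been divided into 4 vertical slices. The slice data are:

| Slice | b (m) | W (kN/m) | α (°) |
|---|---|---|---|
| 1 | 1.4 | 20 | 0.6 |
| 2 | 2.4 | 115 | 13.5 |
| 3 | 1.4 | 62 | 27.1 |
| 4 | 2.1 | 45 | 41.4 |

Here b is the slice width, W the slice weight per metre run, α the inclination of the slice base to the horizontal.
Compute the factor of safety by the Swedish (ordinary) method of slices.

Ordinary method of slices: FS = Σ[c'·Δl_i + (W_i cosα_i)·tanφ'] / Σ W_i sinα_i, with Δl_i = b_i / cosα_i.
Slice 1: Δl = 1.4/cos0.6° = 1.400 m; N'_1 = 20·cos0.6° = 20.0; c'Δl = 6.86; W sinα = 0.2
Slice 2: Δl = 2.4/cos13.5° = 2.468 m; N'_2 = 115·cos13.5° = 111.8; c'Δl = 12.09; W sinα = 26.8
Slice 3: Δl = 1.4/cos27.1° = 1.573 m; N'_3 = 62·cos27.1° = 55.2; c'Δl = 7.71; W sinα = 28.2
Slice 4: Δl = 2.1/cos41.4° = 2.800 m; N'_4 = 45·cos41.4° = 33.8; c'Δl = 13.72; W sinα = 29.8
Σc'Δl = 40.4 kN/m; ΣN' = 220.8 kN/m; ΣW sinα = 85.1 kN/m
Resisting = 40.4 + 220.8·tan34.6° = 40.4 + 152.3 = 192.7 kN/m
FS = 192.7 / 85.1 = 2.265

FS = 2.27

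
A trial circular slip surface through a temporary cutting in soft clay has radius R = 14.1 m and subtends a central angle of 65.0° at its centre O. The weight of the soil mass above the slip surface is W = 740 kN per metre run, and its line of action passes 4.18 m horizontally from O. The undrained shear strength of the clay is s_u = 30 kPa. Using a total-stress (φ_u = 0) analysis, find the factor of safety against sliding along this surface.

FS = 2.19

Taking moments about the centre O, the resisting moment is provided by the undrained shear strength acting along the arc:
Arc length L_a = R·θ = 14.1·(65.0°·π/180) = 14.1·1.1345 = 16.00 m
M_R = s_u·L_a·R = 30·16.00·14.1 = 6766.3 kN·m/m
M_D = W·d = 740·4.18 = 3093.2 kN·m/m
FS = M_R / M_D = 6766.3 / 3093.2 = 2.187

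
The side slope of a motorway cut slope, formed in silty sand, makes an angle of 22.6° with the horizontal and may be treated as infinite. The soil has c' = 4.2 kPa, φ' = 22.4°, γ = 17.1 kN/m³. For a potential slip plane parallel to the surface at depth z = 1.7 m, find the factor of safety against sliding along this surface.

For an infinite slope with a slip plane parallel to the surface (no pore pressure): FS = [c' + γz cos²β tanφ'] / [γz sinβ cosβ].
γz = 17.1·1.7 = 29.07 kN/m²
Numerator = 4.2 + 29.07·cos²22.6°·tan22.4° = 4.2 + 29.07·0.8523·0.4122 = 14.412 kPa
Denominator = 29.07·sin22.6°·cos22.6° = 29.07·0.3843·0.9232 = 10.314 kPa
FS = 14.412 / 10.314 = 1.397

FS = 1.40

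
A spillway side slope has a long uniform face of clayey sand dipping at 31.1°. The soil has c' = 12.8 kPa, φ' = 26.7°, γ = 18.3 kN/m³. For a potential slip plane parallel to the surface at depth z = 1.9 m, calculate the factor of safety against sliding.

FS = 1.67

For an infinite slope with a slip plane parallel to the surface (no pore pressure): FS = [c' + γz cos²β tanφ'] / [γz sinβ cosβ].
γz = 18.3·1.9 = 34.77 kN/m²
Numerator = 12.8 + 34.77·cos²31.1°·tan26.7° = 12.8 + 34.77·0.7332·0.5029 = 25.622 kPa
Denominator = 34.77·sin31.1°·cos31.1° = 34.77·0.5165·0.8563 = 15.378 kPa
FS = 25.622 / 15.378 = 1.666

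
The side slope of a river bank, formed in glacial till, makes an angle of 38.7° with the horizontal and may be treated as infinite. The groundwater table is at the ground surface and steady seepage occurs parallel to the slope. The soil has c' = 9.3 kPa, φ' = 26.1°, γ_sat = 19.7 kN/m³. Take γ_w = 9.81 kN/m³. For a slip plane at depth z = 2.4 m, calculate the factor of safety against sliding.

With seepage parallel to the slope and the water table at the surface, the effective normal stress on the slip plane uses the buoyant unit weight γ' = γ_sat − γ_w while the driving shear stress uses γ_sat:
FS = [c' + γ' z cos²β tanφ'] / [γ_sat z sinβ cosβ]
γ' = 19.7 − 9.81 = 9.89 kN/m³
Numerator = 9.3 + 9.89·2.4·cos²38.7°·tan26.1° = 9.3 + 9.89·2.4·0.6091·0.4899 = 16.382 kPa
Denominator = 19.7·2.4·sin38.7°·cos38.7° = 19.7·2.4·0.6252·0.7804 = 23.071 kPa
FS = 16.382 / 23.071 = 0.710

FS = 0.71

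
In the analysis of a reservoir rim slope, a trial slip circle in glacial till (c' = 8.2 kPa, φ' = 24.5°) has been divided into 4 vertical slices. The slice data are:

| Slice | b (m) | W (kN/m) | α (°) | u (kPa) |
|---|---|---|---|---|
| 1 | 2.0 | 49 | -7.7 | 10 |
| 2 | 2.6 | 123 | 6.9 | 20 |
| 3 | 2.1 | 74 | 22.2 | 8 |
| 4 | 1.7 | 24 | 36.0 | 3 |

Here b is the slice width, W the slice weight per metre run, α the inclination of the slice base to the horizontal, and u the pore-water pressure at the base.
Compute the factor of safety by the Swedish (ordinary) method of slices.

Ordinary method of slices: FS = Σ[c'·Δl_i + (W_i cosα_i − u_i·Δl_i)·tanφ'] / Σ W_i sinα_i, with Δl_i = b_i / cosα_i.
Slice 1: Δl = 2.0/cos(-7.7°) = 2.018 m; N'_1 = 49·cos(-7.7°) − 10·2.018 = 28.4; c'Δl = 16.55; W sinα = -6.6
Slice 2: Δl = 2.6/cos6.9° = 2.619 m; N'_2 = 123·cos6.9° − 20·2.619 = 69.7; c'Δl = 21.48; W sinα = 14.8
Slice 3: Δl = 2.1/cos22.2° = 2.268 m; N'_3 = 74·cos22.2° − 8·2.268 = 50.4; c'Δl = 18.60; W sinα = 28.0
Slice 4: Δl = 1.7/cos36.0° = 2.101 m; N'_4 = 24·cos36.0° − 3·2.101 = 13.1; c'Δl = 17.23; W sinα = 14.1
Σc'Δl = 73.9 kN/m; ΣN' = 161.6 kN/m; ΣW sinα = 50.3 kN/m
Resisting = 73.9 + 161.6·tan24.5° = 73.9 + 73.6 = 147.5 kN/m
FS = 147.5 / 50.3 = 2.934

FS = 2.93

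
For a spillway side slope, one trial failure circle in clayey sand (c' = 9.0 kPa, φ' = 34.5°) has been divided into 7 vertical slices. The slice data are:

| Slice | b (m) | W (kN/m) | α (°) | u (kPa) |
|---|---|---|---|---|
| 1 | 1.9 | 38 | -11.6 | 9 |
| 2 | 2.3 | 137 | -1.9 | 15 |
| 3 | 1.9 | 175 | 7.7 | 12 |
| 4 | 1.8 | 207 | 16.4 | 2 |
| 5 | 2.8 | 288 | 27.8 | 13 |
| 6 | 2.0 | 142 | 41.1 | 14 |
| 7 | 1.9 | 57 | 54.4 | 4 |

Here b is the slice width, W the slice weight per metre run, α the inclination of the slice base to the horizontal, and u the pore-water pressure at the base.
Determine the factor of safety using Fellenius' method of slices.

Ordinary method of slices: FS = Σ[c'·Δl_i + (W_i cosα_i − u_i·Δl_i)·tanφ'] / Σ W_i sinα_i, with Δl_i = b_i / cosα_i.
Slice 1: Δl = 1.9/cos(-11.6°) = 1.940 m; N'_1 = 38·cos(-11.6°) − 9·1.940 = 19.8; c'Δl = 17.46; W sinα = -7.6
Slice 2: Δl = 2.3/cos(-1.9°) = 2.301 m; N'_2 = 137·cos(-1.9°) − 15·2.301 = 102.4; c'Δl = 20.71; W sinα = -4.5
Slice 3: Δl = 1.9/cos7.7° = 1.917 m; N'_3 = 175·cos7.7° − 12·1.917 = 150.4; c'Δl = 17.26; W sinα = 23.4
Slice 4: Δl = 1.8/cos16.4° = 1.876 m; N'_4 = 207·cos16.4° − 2·1.876 = 194.8; c'Δl = 16.89; W sinα = 58.4
Slice 5: Δl = 2.8/cos27.8° = 3.165 m; N'_5 = 288·cos27.8° − 13·3.165 = 213.6; c'Δl = 28.49; W sinα = 134.3
Slice 6: Δl = 2.0/cos41.1° = 2.654 m; N'_6 = 142·cos41.1° − 14·2.654 = 69.8; c'Δl = 23.89; W sinα = 93.3
Slice 7: Δl = 1.9/cos54.4° = 3.264 m; N'_7 = 57·cos54.4° − 4·3.264 = 20.1; c'Δl = 29.38; W sinα = 46.3
Σc'Δl = 154.1 kN/m; ΣN' = 771.0 kN/m; ΣW sinα = 343.7 kN/m
Resisting = 154.1 + 771.0·tan34.5° = 154.1 + 529.9 = 684.0 kN/m
FS = 684.0 / 343.7 = 1.990

FS = 1.99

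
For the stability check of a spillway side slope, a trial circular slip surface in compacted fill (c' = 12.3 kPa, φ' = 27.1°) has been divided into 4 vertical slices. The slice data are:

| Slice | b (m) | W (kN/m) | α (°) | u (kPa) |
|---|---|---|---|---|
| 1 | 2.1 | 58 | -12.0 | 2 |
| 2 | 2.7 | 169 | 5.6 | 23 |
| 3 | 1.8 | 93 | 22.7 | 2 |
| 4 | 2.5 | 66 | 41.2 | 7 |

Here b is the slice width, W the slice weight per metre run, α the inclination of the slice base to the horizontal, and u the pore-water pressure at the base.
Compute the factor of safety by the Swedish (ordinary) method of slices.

Ordinary method of slices: FS = Σ[c'·Δl_i + (W_i cosα_i − u_i·Δl_i)·tanφ'] / Σ W_i sinα_i, with Δl_i = b_i / cosα_i.
Slice 1: Δl = 2.1/cos(-12.0°) = 2.147 m; N'_1 = 58·cos(-12.0°) − 2·2.147 = 52.4; c'Δl = 26.41; W sinα = -12.1
Slice 2: Δl = 2.7/cos5.6° = 2.713 m; N'_2 = 169·cos5.6° − 23·2.713 = 105.8; c'Δl = 33.37; W sinα = 16.5
Slice 3: Δl = 1.8/cos22.7° = 1.951 m; N'_3 = 93·cos22.7° − 2·1.951 = 81.9; c'Δl = 24.00; W sinα = 35.9
Slice 4: Δl = 2.5/cos41.2° = 3.323 m; N'_4 = 66·cos41.2° − 7·3.323 = 26.4; c'Δl = 40.87; W sinα = 43.5
Σc'Δl = 124.6 kN/m; ΣN' = 266.5 kN/m; ΣW sinα = 83.8 kN/m
Resisting = 124.6 + 266.5·tan27.1° = 124.6 + 136.4 = 261.0 kN/m
FS = 261.0 / 83.8 = 3.115

FS = 3.12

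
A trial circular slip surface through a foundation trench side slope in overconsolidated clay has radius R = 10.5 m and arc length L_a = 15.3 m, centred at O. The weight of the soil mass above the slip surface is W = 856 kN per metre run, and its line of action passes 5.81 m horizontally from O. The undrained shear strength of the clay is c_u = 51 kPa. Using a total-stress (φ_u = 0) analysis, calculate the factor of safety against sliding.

FS = 1.65

Taking moments about the centre O, the resisting moment is provided by the undrained shear strength acting along the arc:
M_R = c_u·L_a·R = 51·15.30·10.5 = 8193.2 kN·m/m
M_D = W·d = 856·5.81 = 4973.4 kN·m/m
FS = M_R / M_D = 8193.2 / 4973.4 = 1.647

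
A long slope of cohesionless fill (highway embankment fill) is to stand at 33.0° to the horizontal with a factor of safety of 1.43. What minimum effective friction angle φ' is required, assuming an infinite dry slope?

φ' = 42.9°

FS = tanφ'/tanβ ⇒ tanφ' = FS · tanβ = 1.43 · tan33.0° = 0.9287
φ' = arctan(0.9287) = 42.88°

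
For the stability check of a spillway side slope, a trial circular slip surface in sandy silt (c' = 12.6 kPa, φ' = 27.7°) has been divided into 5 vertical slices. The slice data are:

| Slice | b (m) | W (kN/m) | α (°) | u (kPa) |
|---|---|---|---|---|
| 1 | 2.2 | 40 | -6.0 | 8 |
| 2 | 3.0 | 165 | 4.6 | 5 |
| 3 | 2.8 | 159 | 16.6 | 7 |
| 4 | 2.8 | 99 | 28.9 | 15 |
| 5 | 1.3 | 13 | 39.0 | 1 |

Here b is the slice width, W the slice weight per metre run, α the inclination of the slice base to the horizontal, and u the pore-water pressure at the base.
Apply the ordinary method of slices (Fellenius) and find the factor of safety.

Ordinary method of slices: FS = Σ[c'·Δl_i + (W_i cosα_i − u_i·Δl_i)·tanφ'] / Σ W_i sinα_i, with Δl_i = b_i / cosα_i.
Slice 1: Δl = 2.2/cos(-6.0°) = 2.212 m; N'_1 = 40·cos(-6.0°) − 8·2.212 = 22.1; c'Δl = 27.87; W sinα = -4.2
Slice 2: Δl = 3.0/cos4.6° = 3.010 m; N'_2 = 165·cos4.6° − 5·3.010 = 149.4; c'Δl = 37.92; W sinα = 13.2
Slice 3: Δl = 2.8/cos16.6° = 2.922 m; N'_3 = 159·cos16.6° − 7·2.922 = 131.9; c'Δl = 36.81; W sinα = 45.4
Slice 4: Δl = 2.8/cos28.9° = 3.198 m; N'_4 = 99·cos28.9° − 15·3.198 = 38.7; c'Δl = 40.30; W sinα = 47.8
Slice 5: Δl = 1.3/cos39.0° = 1.673 m; N'_5 = 13·cos39.0° − 1·1.673 = 8.4; c'Δl = 21.08; W sinα = 8.2
Σc'Δl = 164.0 kN/m; ΣN' = 350.6 kN/m; ΣW sinα = 110.5 kN/m
Resisting = 164.0 + 350.6·tan27.7° = 164.0 + 184.0 = 348.0 kN/m
FS = 348.0 / 110.5 = 3.150

FS = 3.15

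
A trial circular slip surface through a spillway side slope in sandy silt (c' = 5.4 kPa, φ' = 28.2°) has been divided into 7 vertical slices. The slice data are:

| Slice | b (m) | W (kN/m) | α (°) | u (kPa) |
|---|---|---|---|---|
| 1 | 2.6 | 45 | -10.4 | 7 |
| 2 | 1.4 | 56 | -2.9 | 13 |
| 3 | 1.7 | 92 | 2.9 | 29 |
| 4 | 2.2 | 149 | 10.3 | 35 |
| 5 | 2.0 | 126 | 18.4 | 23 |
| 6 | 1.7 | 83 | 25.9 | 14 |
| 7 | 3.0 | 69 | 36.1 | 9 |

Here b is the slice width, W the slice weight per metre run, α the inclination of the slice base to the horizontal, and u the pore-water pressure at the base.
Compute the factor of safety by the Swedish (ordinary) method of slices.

FS = 1.85

Ordinary method of slices: FS = Σ[c'·Δl_i + (W_i cosα_i − u_i·Δl_i)·tanφ'] / Σ W_i sinα_i, with Δl_i = b_i / cosα_i.
Slice 1: Δl = 2.6/cos(-10.4°) = 2.643 m; N'_1 = 45·cos(-10.4°) − 7·2.643 = 25.8; c'Δl = 14.27; W sinα = -8.1
Slice 2: Δl = 1.4/cos(-2.9°) = 1.402 m; N'_2 = 56·cos(-2.9°) − 13·1.402 = 37.7; c'Δl = 7.57; W sinα = -2.8
Slice 3: Δl = 1.7/cos2.9° = 1.702 m; N'_3 = 92·cos2.9° − 29·1.702 = 42.5; c'Δl = 9.19; W sinα = 4.7
Slice 4: Δl = 2.2/cos10.3° = 2.236 m; N'_4 = 149·cos10.3° − 35·2.236 = 68.3; c'Δl = 12.07; W sinα = 26.6
Slice 5: Δl = 2.0/cos18.4° = 2.108 m; N'_5 = 126·cos18.4° − 23·2.108 = 71.1; c'Δl = 11.38; W sinα = 39.8
Slice 6: Δl = 1.7/cos25.9° = 1.890 m; N'_6 = 83·cos25.9° − 14·1.890 = 48.2; c'Δl = 10.21; W sinα = 36.3
Slice 7: Δl = 3.0/cos36.1° = 3.713 m; N'_7 = 69·cos36.1° − 9·3.713 = 22.3; c'Δl = 20.05; W sinα = 40.7
Σc'Δl = 84.7 kN/m; ΣN' = 315.9 kN/m; ΣW sinα = 137.0 kN/m
Resisting = 84.7 + 315.9·tan28.2° = 84.7 + 169.4 = 254.2 kN/m
FS = 254.2 / 137.0 = 1.855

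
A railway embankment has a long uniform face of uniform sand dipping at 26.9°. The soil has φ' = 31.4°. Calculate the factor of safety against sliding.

For a dry cohesionless infinite slope the factor of safety is FS = tanφ' / tanβ.
FS = tan31.4° / tan26.9° = 0.6104 / 0.5073 = 1.203

FS = 1.20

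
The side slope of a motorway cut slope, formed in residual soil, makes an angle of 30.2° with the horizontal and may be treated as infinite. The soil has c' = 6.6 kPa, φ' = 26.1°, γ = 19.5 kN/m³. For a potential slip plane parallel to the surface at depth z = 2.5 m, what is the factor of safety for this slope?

For an infinite slope with a slip plane parallel to the surface (no pore pressure): FS = [c' + γz cos²β tanφ'] / [γz sinβ cosβ].
γz = 19.5·2.5 = 48.75 kN/m²
Numerator = 6.6 + 48.75·cos²30.2°·tan26.1° = 6.6 + 48.75·0.7470·0.4899 = 24.439 kPa
Denominator = 48.75·sin30.2°·cos30.2° = 48.75·0.5030·0.8643 = 21.194 kPa
FS = 24.439 / 21.194 = 1.153

FS = 1.15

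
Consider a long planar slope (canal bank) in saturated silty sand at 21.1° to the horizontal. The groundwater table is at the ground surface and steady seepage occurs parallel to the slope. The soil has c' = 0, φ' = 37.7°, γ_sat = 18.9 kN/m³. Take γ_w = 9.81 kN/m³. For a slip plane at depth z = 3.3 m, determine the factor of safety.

FS = 0.96

With seepage parallel to the slope and the water table at the surface, the effective normal stress on the slip plane uses the buoyant unit weight γ' = γ_sat − γ_w while the driving shear stress uses γ_sat:
FS = [c' + γ' z cos²β tanφ'] / [γ_sat z sinβ cosβ]
(For c' = 0 this reduces to FS = (γ'/γ_sat)·tanφ'/tanβ.)
γ' = 18.9 − 9.81 = 9.09 kN/m³
Numerator = 0.0 + 9.09·3.3·cos²21.1°·tan37.7° = 0.0 + 9.09·3.3·0.8704·0.7729 = 20.180 kPa
Denominator = 18.9·3.3·sin21.1°·cos21.1° = 18.9·3.3·0.3600·0.9330 = 20.948 kPa
FS = 20.180 / 20.948 = 0.963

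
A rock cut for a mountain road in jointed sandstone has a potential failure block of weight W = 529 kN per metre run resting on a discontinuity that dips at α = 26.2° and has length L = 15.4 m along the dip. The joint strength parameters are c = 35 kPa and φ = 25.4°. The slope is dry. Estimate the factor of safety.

FS = 3.27

Resolving the block weight along and normal to the plane and applying the Mohr–Coulomb strength on the joint:
N' = W cosα = 529·cos26.2° = 474.6 kN/m
Driving force T = W sinα = 529·sin26.2° = 233.6 kN/m
Resisting force R = c·L + N'·tanφ = 35·15.4 + 474.6·tan25.4° = 539.0 + 225.4 = 764.4 kN/m
FS = R / T = 764.4 / 233.6 = 3.273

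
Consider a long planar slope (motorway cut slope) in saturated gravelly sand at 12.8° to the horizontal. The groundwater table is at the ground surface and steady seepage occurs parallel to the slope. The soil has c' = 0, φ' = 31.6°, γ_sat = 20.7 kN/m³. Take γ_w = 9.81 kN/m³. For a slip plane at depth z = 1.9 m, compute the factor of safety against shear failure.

With seepage parallel to the slope and the water table at the surface, the effective normal stress on the slip plane uses the buoyant unit weight γ' = γ_sat − γ_w while the driving shear stress uses γ_sat:
FS = [c' + γ' z cos²β tanφ'] / [γ_sat z sinβ cosβ]
(For c' = 0 this reduces to FS = (γ'/γ_sat)·tanφ'/tanβ.)
γ' = 20.7 − 9.81 = 10.89 kN/m³
Numerator = 0.0 + 10.89·1.9·cos²12.8°·tan31.6° = 0.0 + 10.89·1.9·0.9509·0.6152 = 12.104 kPa
Denominator = 20.7·1.9·sin12.8°·cos12.8° = 20.7·1.9·0.2215·0.9751 = 8.497 kPa
FS = 12.104 / 8.497 = 1.425

FS = 1.42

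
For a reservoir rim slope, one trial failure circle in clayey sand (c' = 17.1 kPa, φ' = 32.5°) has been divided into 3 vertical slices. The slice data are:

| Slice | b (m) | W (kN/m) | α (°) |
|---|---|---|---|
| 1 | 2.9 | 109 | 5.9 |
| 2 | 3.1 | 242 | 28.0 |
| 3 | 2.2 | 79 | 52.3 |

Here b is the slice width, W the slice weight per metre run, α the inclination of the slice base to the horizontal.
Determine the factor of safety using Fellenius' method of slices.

FS = 2.17

Ordinary method of slices: FS = Σ[c'·Δl_i + (W_i cosα_i)·tanφ'] / Σ W_i sinα_i, with Δl_i = b_i / cosα_i.
Slice 1: Δl = 2.9/cos5.9° = 2.915 m; N'_1 = 109·cos5.9° = 108.4; c'Δl = 49.85; W sinα = 11.2
Slice 2: Δl = 3.1/cos28.0° = 3.511 m; N'_2 = 242·cos28.0° = 213.7; c'Δl = 60.04; W sinα = 113.6
Slice 3: Δl = 2.2/cos52.3° = 3.598 m; N'_3 = 79·cos52.3° = 48.3; c'Δl = 61.52; W sinα = 62.5
Σc'Δl = 171.4 kN/m; ΣN' = 370.4 kN/m; ΣW sinα = 187.3 kN/m
Resisting = 171.4 + 370.4·tan32.5° = 171.4 + 236.0 = 407.4 kN/m
FS = 407.4 / 187.3 = 2.175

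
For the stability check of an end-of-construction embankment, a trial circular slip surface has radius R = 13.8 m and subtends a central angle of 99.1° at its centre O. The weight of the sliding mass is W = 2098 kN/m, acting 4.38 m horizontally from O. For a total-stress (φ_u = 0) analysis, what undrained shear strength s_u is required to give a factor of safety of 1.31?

s_u = 36.5 kPa

FS = s_u·L_a·R / (W·d), so s_u = FS·W·d / (L_a·R).
Arc length L_a = R·θ = 13.8·(99.1°·π/180) = 13.8·1.7296 = 23.87 m
s_u = 1.31·2098·4.38 / (23.87·13.8) = 12037.9 / 329.39 = 36.55 kPa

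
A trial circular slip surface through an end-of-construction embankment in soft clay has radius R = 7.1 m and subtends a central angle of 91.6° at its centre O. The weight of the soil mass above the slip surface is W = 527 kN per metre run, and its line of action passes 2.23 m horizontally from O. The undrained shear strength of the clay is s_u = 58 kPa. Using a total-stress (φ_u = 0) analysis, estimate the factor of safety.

Taking moments about the centre O, the resisting moment is provided by the undrained shear strength acting along the arc:
Arc length L_a = R·θ = 7.1·(91.6°·π/180) = 7.1·1.5987 = 11.35 m
M_R = s_u·L_a·R = 58·11.35·7.1 = 4674.3 kN·m/m
M_D = W·d = 527·2.23 = 1175.2 kN·m/m
FS = M_R / M_D = 4674.3 / 1175.2 = 3.977

FS = 3.98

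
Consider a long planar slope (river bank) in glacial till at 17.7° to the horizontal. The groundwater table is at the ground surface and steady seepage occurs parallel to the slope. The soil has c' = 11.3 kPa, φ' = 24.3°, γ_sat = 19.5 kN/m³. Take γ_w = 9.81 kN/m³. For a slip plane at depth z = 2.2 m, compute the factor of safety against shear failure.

With seepage parallel to the slope and the water table at the surface, the effective normal stress on the slip plane uses the buoyant unit weight γ' = γ_sat − γ_w while the driving shear stress uses γ_sat:
FS = [c' + γ' z cos²β tanφ'] / [γ_sat z sinβ cosβ]
γ' = 19.5 − 9.81 = 9.69 kN/m³
Numerator = 11.3 + 9.69·2.2·cos²17.7°·tan24.3° = 11.3 + 9.69·2.2·0.9076·0.4515 = 20.036 kPa
Denominator = 19.5·2.2·sin17.7°·cos17.7° = 19.5·2.2·0.3040·0.9527 = 12.426 kPa
FS = 20.036 / 12.426 = 1.612

FS = 1.61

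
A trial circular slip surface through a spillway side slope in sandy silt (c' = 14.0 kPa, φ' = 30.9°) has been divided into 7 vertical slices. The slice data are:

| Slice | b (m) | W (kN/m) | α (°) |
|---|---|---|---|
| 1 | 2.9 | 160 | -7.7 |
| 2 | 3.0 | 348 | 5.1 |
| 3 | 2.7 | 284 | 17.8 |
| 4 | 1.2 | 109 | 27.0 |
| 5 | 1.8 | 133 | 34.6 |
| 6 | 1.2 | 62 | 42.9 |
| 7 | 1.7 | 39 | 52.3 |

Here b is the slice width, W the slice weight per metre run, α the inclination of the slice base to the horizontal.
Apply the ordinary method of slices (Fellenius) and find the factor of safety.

FS = 2.93

Ordinary method of slices: FS = Σ[c'·Δl_i + (W_i cosα_i)·tanφ'] / Σ W_i sinα_i, with Δl_i = b_i / cosα_i.
Slice 1: Δl = 2.9/cos(-7.7°) = 2.926 m; N'_1 = 160·cos(-7.7°) = 158.6; c'Δl = 40.97; W sinα = -21.4
Slice 2: Δl = 3.0/cos5.1° = 3.012 m; N'_2 = 348·cos5.1° = 346.6; c'Δl = 42.17; W sinα = 30.9
Slice 3: Δl = 2.7/cos17.8° = 2.836 m; N'_3 = 284·cos17.8° = 270.4; c'Δl = 39.70; W sinα = 86.8
Slice 4: Δl = 1.2/cos27.0° = 1.347 m; N'_4 = 109·cos27.0° = 97.1; c'Δl = 18.86; W sinα = 49.5
Slice 5: Δl = 1.8/cos34.6° = 2.187 m; N'_5 = 133·cos34.6° = 109.5; c'Δl = 30.61; W sinα = 75.5
Slice 6: Δl = 1.2/cos42.9° = 1.638 m; N'_6 = 62·cos42.9° = 45.4; c'Δl = 22.93; W sinα = 42.2
Slice 7: Δl = 1.7/cos52.3° = 2.780 m; N'_7 = 39·cos52.3° = 23.8; c'Δl = 38.92; W sinα = 30.9
Σc'Δl = 234.2 kN/m; ΣN' = 1051.4 kN/m; ΣW sinα = 294.4 kN/m
Resisting = 234.2 + 1051.4·tan30.9° = 234.2 + 629.3 = 863.4 kN/m
FS = 863.4 / 294.4 = 2.933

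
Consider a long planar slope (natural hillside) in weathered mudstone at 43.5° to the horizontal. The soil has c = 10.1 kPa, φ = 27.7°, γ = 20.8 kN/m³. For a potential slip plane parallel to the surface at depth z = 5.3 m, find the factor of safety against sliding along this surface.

For an infinite slope with a slip plane parallel to the surface (no pore pressure): FS = [c + γz cos²β tanφ] / [γz sinβ cosβ].
γz = 20.8·5.3 = 110.24 kN/m²
Numerator = 10.1 + 110.24·cos²43.5°·tan27.7° = 10.1 + 110.24·0.5262·0.5250 = 40.553 kPa
Denominator = 110.24·sin43.5°·cos43.5° = 110.24·0.6884·0.7254 = 55.044 kPa
FS = 40.553 / 55.044 = 0.737

FS = 0.74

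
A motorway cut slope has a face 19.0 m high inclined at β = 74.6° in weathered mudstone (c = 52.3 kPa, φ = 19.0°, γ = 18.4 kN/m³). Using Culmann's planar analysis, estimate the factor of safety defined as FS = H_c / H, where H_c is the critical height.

H_c = (4c/γ) · sinβ cosφ / [1 − cos(β − φ)]
    = (4·52.3/18.4) · sin74.6°·cos19.0° / [1 − cos55.6°]
    = 11.370 · 0.9116 / 0.4350 = 23.82 m
FS = H_c / H = 23.82 / 19.0 = 1.254

FS = 1.25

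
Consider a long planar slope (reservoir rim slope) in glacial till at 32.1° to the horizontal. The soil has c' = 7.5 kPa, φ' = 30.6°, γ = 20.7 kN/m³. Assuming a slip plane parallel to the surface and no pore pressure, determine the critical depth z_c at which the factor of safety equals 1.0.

z_c = 14.06 m

Setting FS = 1.00 in FS = [c' + γz cos²β tanφ'] / [γz sinβ cosβ] and solving for z:
z = c' / [γ cosβ (FS·sinβ − cosβ·tanφ')]
  = 7.5 / [20.7·cos32.1°·(1.00·sin32.1° − cos32.1°·tan30.6°)]
  = 7.5 / [20.7·0.8471·(1.00·0.5314 − 0.8471·0.5914)]
  = 7.5 / 0.5333 = 14.064 m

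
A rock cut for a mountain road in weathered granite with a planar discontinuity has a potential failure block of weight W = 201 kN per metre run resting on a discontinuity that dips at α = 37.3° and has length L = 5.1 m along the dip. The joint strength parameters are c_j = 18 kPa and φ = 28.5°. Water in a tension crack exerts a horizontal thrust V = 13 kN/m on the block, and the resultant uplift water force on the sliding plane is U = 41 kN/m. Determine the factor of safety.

FS = 1.15

Resolving the block weight along and normal to the plane and applying the Mohr–Coulomb strength on the joint:
N' = W cosα − U − V sinα = 201·cos37.3° − 41 − 13·sin37.3° = 111.0 kN/m
Driving force T = W sinα + V cosα = 201·sin37.3° + 13·cos37.3° = 132.1 kN/m
Resisting force R = c_j·L + N'·tanφ = 18·5.1 + 111.0·tan28.5° = 91.8 + 60.3 = 152.1 kN/m
FS = R / T = 152.1 / 132.1 = 1.151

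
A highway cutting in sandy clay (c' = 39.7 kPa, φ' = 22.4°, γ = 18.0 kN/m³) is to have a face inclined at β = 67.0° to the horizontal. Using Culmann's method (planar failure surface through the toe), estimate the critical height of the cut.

Culmann's analysis gives the critical failure plane at α_cr = (β + φ')/2 = (67.0 + 22.4)/2 = 44.7°, and the critical height
H_c = (4c'/γ) · sinβ cosφ' / [1 − cos(β − φ')]
    = (4·39.7/18.0) · sin67.0°·cos22.4° / [1 − cos(44.6°)]
    = 8.822 · 0.9205·0.9245 / [1 − 0.7120]
    = 8.822 · 0.8510 / 0.2880
    = 26.07 m

H_c = 26.07 m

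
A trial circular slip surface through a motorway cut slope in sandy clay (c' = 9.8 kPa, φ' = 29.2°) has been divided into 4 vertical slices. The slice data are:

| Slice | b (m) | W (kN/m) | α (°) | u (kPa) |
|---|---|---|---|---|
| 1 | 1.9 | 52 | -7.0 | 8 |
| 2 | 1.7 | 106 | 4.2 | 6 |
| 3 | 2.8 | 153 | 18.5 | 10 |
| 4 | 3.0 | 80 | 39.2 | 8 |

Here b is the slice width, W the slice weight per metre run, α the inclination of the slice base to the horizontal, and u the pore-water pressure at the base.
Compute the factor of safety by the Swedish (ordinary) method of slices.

Ordinary method of slices: FS = Σ[c'·Δl_i + (W_i cosα_i − u_i·Δl_i)·tanφ'] / Σ W_i sinα_i, with Δl_i = b_i / cosα_i.
Slice 1: Δl = 1.9/cos(-7.0°) = 1.914 m; N'_1 = 52·cos(-7.0°) − 8·1.914 = 36.3; c'Δl = 18.76; W sinα = -6.3
Slice 2: Δl = 1.7/cos4.2° = 1.705 m; N'_2 = 106·cos4.2° − 6·1.705 = 95.5; c'Δl = 16.70; W sinα = 7.8
Slice 3: Δl = 2.8/cos18.5° = 2.953 m; N'_3 = 153·cos18.5° − 10·2.953 = 115.6; c'Δl = 28.94; W sinα = 48.5
Slice 4: Δl = 3.0/cos39.2° = 3.871 m; N'_4 = 80·cos39.2° − 8·3.871 = 31.0; c'Δl = 37.94; W sinα = 50.6
Σc'Δl = 102.3 kN/m; ΣN' = 278.4 kN/m; ΣW sinα = 100.5 kN/m
Resisting = 102.3 + 278.4·tan29.2° = 102.3 + 155.6 = 257.9 kN/m
FS = 257.9 / 100.5 = 2.565

FS = 2.57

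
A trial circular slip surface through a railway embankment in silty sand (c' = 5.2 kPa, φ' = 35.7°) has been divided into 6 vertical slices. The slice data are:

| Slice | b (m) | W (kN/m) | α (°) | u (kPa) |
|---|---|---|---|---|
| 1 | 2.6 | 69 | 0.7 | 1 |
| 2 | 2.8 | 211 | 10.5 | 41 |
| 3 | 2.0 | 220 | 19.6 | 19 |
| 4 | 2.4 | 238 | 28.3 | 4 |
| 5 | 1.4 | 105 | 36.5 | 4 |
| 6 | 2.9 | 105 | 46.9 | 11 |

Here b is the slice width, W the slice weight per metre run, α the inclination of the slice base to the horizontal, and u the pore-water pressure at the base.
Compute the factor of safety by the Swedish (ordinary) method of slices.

Ordinary method of slices: FS = Σ[c'·Δl_i + (W_i cosα_i − u_i·Δl_i)·tanφ'] / Σ W_i sinα_i, with Δl_i = b_i / cosα_i.
Slice 1: Δl = 2.6/cos0.7° = 2.600 m; N'_1 = 69·cos0.7° − 1·2.600 = 66.4; c'Δl = 13.52; W sinα = 0.8
Slice 2: Δl = 2.8/cos10.5° = 2.848 m; N'_2 = 211·cos10.5° − 41·2.848 = 90.7; c'Δl = 14.81; W sinα = 38.5
Slice 3: Δl = 2.0/cos19.6° = 2.123 m; N'_3 = 220·cos19.6° − 19·2.123 = 166.9; c'Δl = 11.04; W sinα = 73.8
Slice 4: Δl = 2.4/cos28.3° = 2.726 m; N'_4 = 238·cos28.3° − 4·2.726 = 198.7; c'Δl = 14.17; W sinα = 112.8
Slice 5: Δl = 1.4/cos36.5° = 1.742 m; N'_5 = 105·cos36.5° − 4·1.742 = 77.4; c'Δl = 9.06; W sinα = 62.5
Slice 6: Δl = 2.9/cos46.9° = 4.244 m; N'_6 = 105·cos46.9° − 11·4.244 = 25.1; c'Δl = 22.07; W sinα = 76.7
Σc'Δl = 84.7 kN/m; ΣN' = 625.2 kN/m; ΣW sinα = 365.1 kN/m
Resisting = 84.7 + 625.2·tan35.7° = 84.7 + 449.2 = 533.9 kN/m
FS = 533.9 / 365.1 = 1.463

FS = 1.46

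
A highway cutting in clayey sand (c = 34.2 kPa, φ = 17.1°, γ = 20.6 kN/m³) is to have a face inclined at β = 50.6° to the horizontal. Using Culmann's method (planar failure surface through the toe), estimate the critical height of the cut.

H_c = 29.53 m

Culmann's analysis gives the critical failure plane at α_cr = (β + φ)/2 = (50.6 + 17.1)/2 = 33.9°, and the critical height
H_c = (4c/γ) · sinβ cosφ / [1 − cos(β − φ)]
    = (4·34.2/20.6) · sin50.6°·cos17.1° / [1 − cos(33.5°)]
    = 6.641 · 0.7727·0.9558 / [1 − 0.8339]
    = 6.641 · 0.7386 / 0.1661
    = 29.53 m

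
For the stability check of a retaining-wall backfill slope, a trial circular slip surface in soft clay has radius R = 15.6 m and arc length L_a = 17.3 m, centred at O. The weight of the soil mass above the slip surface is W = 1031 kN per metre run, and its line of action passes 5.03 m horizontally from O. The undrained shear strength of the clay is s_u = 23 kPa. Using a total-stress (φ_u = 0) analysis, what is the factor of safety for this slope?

FS = 1.20

Taking moments about the centre O, the resisting moment is provided by the undrained shear strength acting along the arc:
M_R = s_u·L_a·R = 23·17.30·15.6 = 6207.2 kN·m/m
M_D = W·d = 1031·5.03 = 5185.9 kN·m/m
FS = M_R / M_D = 6207.2 / 5185.9 = 1.197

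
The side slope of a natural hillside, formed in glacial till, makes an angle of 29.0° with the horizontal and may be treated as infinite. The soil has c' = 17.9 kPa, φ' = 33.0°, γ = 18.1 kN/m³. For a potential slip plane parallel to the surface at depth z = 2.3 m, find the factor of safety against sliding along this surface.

FS = 2.19

For an infinite slope with a slip plane parallel to the surface (no pore pressure): FS = [c' + γz cos²β tanφ'] / [γz sinβ cosβ].
γz = 18.1·2.3 = 41.63 kN/m²
Numerator = 17.9 + 41.63·cos²29.0°·tan33.0° = 17.9 + 41.63·0.7650·0.6494 = 38.581 kPa
Denominator = 41.63·sin29.0°·cos29.0° = 41.63·0.4848·0.8746 = 17.652 kPa
FS = 38.581 / 17.652 = 2.186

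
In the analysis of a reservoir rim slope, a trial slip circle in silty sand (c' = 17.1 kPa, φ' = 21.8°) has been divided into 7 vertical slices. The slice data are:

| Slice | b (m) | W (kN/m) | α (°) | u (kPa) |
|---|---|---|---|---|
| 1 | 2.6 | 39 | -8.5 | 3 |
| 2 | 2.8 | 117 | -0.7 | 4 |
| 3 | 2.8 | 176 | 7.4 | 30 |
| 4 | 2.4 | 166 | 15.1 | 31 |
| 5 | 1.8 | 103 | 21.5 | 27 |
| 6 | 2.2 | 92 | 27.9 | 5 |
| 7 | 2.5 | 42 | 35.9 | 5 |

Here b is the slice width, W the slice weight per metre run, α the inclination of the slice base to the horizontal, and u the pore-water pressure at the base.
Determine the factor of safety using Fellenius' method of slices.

Ordinary method of slices: FS = Σ[c'·Δl_i + (W_i cosα_i − u_i·Δl_i)·tanφ'] / Σ W_i sinα_i, with Δl_i = b_i / cosα_i.
Slice 1: Δl = 2.6/cos(-8.5°) = 2.629 m; N'_1 = 39·cos(-8.5°) − 3·2.629 = 30.7; c'Δl = 44.95; W sinα = -5.8
Slice 2: Δl = 2.8/cos(-0.7°) = 2.800 m; N'_2 = 117·cos(-0.7°) − 4·2.800 = 105.8; c'Δl = 47.88; W sinα = -1.4
Slice 3: Δl = 2.8/cos7.4° = 2.824 m; N'_3 = 176·cos7.4° − 30·2.824 = 89.8; c'Δl = 48.28; W sinα = 22.7
Slice 4: Δl = 2.4/cos15.1° = 2.486 m; N'_4 = 166·cos15.1° − 31·2.486 = 83.2; c'Δl = 42.51; W sinα = 43.2
Slice 5: Δl = 1.8/cos21.5° = 1.935 m; N'_5 = 103·cos21.5° − 27·1.935 = 43.6; c'Δl = 33.08; W sinα = 37.7
Slice 6: Δl = 2.2/cos27.9° = 2.489 m; N'_6 = 92·cos27.9° − 5·2.489 = 68.9; c'Δl = 42.57; W sinα = 43.0
Slice 7: Δl = 2.5/cos35.9° = 3.086 m; N'_7 = 42·cos35.9° − 5·3.086 = 18.6; c'Δl = 52.78; W sinα = 24.6
Σc'Δl = 312.1 kN/m; ΣN' = 440.6 kN/m; ΣW sinα = 164.1 kN/m
Resisting = 312.1 + 440.6·tan21.8° = 312.1 + 176.2 = 488.3 kN/m
FS = 488.3 / 164.1 = 2.975

FS = 2.97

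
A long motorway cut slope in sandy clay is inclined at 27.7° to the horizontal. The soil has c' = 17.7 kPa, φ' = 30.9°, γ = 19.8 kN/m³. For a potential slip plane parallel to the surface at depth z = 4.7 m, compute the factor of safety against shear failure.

FS = 1.60

For an infinite slope with a slip plane parallel to the surface (no pore pressure): FS = [c' + γz cos²β tanφ'] / [γz sinβ cosβ].
γz = 19.8·4.7 = 93.06 kN/m²
Numerator = 17.7 + 93.06·cos²27.7°·tan30.9° = 17.7 + 93.06·0.7839·0.5985 = 61.361 kPa
Denominator = 93.06·sin27.7°·cos27.7° = 93.06·0.4648·0.8854 = 38.301 kPa
FS = 61.361 / 38.301 = 1.602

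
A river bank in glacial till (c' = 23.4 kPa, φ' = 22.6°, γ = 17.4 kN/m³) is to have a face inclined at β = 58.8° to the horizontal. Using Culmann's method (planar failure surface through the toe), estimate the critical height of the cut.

Culmann's analysis gives the critical failure plane at α_cr = (β + φ')/2 = (58.8 + 22.6)/2 = 40.7°, and the critical height
H_c = (4c'/γ) · sinβ cosφ' / [1 − cos(β − φ')]
    = (4·23.4/17.4) · sin58.8°·cos22.6° / [1 − cos(36.2°)]
    = 5.379 · 0.8554·0.9232 / [1 − 0.8070]
    = 5.379 · 0.7897 / 0.1930
    = 22.01 m

H_c = 22.01 m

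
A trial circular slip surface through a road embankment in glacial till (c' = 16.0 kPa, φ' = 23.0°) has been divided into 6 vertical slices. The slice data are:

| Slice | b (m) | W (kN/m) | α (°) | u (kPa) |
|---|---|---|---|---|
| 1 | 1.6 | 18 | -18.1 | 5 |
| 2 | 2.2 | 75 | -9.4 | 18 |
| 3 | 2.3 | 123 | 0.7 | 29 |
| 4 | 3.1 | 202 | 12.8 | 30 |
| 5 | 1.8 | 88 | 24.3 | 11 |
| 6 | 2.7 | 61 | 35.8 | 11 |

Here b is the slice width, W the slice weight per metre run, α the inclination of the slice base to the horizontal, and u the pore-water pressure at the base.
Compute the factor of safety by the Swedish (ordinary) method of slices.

Ordinary method of slices: FS = Σ[c'·Δl_i + (W_i cosα_i − u_i·Δl_i)·tanφ'] / Σ W_i sinα_i, with Δl_i = b_i / cosα_i.
Slice 1: Δl = 1.6/cos(-18.1°) = 1.683 m; N'_1 = 18·cos(-18.1°) − 5·1.683 = 8.7; c'Δl = 26.93; W sinα = -5.6
Slice 2: Δl = 2.2/cos(-9.4°) = 2.230 m; N'_2 = 75·cos(-9.4°) − 18·2.230 = 33.9; c'Δl = 35.68; W sinα = -12.2
Slice 3: Δl = 2.3/cos0.7° = 2.300 m; N'_3 = 123·cos0.7° − 29·2.300 = 56.3; c'Δl = 36.80; W sinα = 1.5
Slice 4: Δl = 3.1/cos12.8° = 3.179 m; N'_4 = 202·cos12.8° − 30·3.179 = 101.6; c'Δl = 50.86; W sinα = 44.8
Slice 5: Δl = 1.8/cos24.3° = 1.975 m; N'_5 = 88·cos24.3° − 11·1.975 = 58.5; c'Δl = 31.60; W sinα = 36.2
Slice 6: Δl = 2.7/cos35.8° = 3.329 m; N'_6 = 61·cos35.8° − 11·3.329 = 12.9; c'Δl = 53.26; W sinα = 35.7
Σc'Δl = 235.1 kN/m; ΣN' = 271.8 kN/m; ΣW sinα = 100.3 kN/m
Resisting = 235.1 + 271.8·tan23.0° = 235.1 + 115.4 = 350.5 kN/m
FS = 350.5 / 100.3 = 3.494

FS = 3.49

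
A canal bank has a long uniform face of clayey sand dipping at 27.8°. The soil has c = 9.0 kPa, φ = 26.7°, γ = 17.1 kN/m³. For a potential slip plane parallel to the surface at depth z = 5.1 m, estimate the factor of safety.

FS = 1.20

For an infinite slope with a slip plane parallel to the surface (no pore pressure): FS = [c + γz cos²β tanφ] / [γz sinβ cosβ].
γz = 17.1·5.1 = 87.21 kN/m²
Numerator = 9.0 + 87.21·cos²27.8°·tan26.7° = 9.0 + 87.21·0.7825·0.5029 = 43.321 kPa
Denominator = 87.21·sin27.8°·cos27.8° = 87.21·0.4664·0.8846 = 35.979 kPa
FS = 43.321 / 35.979 = 1.204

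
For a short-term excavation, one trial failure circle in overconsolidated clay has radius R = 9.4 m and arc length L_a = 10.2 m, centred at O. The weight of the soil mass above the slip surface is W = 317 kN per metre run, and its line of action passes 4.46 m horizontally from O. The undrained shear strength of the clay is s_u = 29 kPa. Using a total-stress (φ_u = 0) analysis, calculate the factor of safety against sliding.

Taking moments about the centre O, the resisting moment is provided by the undrained shear strength acting along the arc:
M_R = s_u·L_a·R = 29·10.20·9.4 = 2780.5 kN·m/m
M_D = W·d = 317·4.46 = 1413.8 kN·m/m
FS = M_R / M_D = 2780.5 / 1413.8 = 1.967

FS = 1.97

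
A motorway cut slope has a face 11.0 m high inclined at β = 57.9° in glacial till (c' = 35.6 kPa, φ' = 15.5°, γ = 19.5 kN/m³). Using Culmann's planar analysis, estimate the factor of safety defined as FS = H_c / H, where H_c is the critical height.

FS = 2.07

H_c = (4c'/γ) · sinβ cosφ' / [1 − cos(β − φ')]
    = (4·35.6/19.5) · sin57.9°·cos15.5° / [1 − cos42.4°]
    = 7.303 · 0.8163 / 0.2615 = 22.79 m
FS = H_c / H = 22.79 / 11.0 = 2.072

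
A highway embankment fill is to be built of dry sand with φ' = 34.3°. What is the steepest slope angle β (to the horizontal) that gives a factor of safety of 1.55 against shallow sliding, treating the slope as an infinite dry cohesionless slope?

For an infinite dry cohesionless slope FS = tanφ'/tanβ, so tanβ = tanφ' / FS.
tanβ = tan34.3° / 1.55 = 0.6822 / 1.55 = 0.4401
β = arctan(0.4401) = 23.75°

β = 23.8°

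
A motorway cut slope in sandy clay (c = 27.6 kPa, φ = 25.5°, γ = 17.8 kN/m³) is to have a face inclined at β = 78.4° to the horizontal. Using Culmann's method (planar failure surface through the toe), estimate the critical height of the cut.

Culmann's analysis gives the critical failure plane at α_cr = (β + φ)/2 = (78.4 + 25.5)/2 = 52.0°, and the critical height
H_c = (4c/γ) · sinβ cosφ / [1 − cos(β − φ)]
    = (4·27.6/17.8) · sin78.4°·cos25.5° / [1 − cos(52.9°)]
    = 6.202 · 0.9796·0.9026 / [1 − 0.6032]
    = 6.202 · 0.8842 / 0.3968
    = 13.82 m

H_c = 13.82 m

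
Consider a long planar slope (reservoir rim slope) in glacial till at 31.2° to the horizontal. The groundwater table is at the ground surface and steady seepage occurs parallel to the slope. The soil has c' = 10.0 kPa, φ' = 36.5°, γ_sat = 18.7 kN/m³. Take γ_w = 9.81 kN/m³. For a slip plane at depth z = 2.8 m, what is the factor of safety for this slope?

With seepage parallel to the slope and the water table at the surface, the effective normal stress on the slip plane uses the buoyant unit weight γ' = γ_sat − γ_w while the driving shear stress uses γ_sat:
FS = [c' + γ' z cos²β tanφ'] / [γ_sat z sinβ cosβ]
γ' = 18.7 − 9.81 = 8.89 kN/m³
Numerator = 10.0 + 8.89·2.8·cos²31.2°·tan36.5° = 10.0 + 8.89·2.8·0.7316·0.7400 = 23.476 kPa
Denominator = 18.7·2.8·sin31.2°·cos31.2° = 18.7·2.8·0.5180·0.8554 = 23.201 kPa
FS = 23.476 / 23.201 = 1.012

FS = 1.01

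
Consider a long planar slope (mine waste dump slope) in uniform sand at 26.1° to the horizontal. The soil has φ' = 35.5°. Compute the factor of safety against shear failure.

FS = 1.46

For a dry cohesionless infinite slope the factor of safety is FS = tanφ' / tanβ.
FS = tan35.5° / tan26.1° = 0.7133 / 0.4899 = 1.456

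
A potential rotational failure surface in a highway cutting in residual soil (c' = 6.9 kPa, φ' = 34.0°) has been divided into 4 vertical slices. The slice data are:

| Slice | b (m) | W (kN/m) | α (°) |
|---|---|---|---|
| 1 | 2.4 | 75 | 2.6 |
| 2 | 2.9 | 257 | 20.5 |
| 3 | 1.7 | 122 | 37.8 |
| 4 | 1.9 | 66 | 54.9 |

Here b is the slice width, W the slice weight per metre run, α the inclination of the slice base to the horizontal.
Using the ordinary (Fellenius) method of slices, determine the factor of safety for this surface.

FS = 1.71

Ordinary method of slices: FS = Σ[c'·Δl_i + (W_i cosα_i)·tanφ'] / Σ W_i sinα_i, with Δl_i = b_i / cosα_i.
Slice 1: Δl = 2.4/cos2.6° = 2.402 m; N'_1 = 75·cos2.6° = 74.9; c'Δl = 16.58; W sinα = 3.4
Slice 2: Δl = 2.9/cos20.5° = 3.096 m; N'_2 = 257·cos20.5° = 240.7; c'Δl = 21.36; W sinα = 90.0
Slice 3: Δl = 1.7/cos37.8° = 2.151 m; N'_3 = 122·cos37.8° = 96.4; c'Δl = 14.85; W sinα = 74.8
Slice 4: Δl = 1.9/cos54.9° = 3.304 m; N'_4 = 66·cos54.9° = 38.0; c'Δl = 22.80; W sinα = 54.0
Σc'Δl = 75.6 kN/m; ΣN' = 450.0 kN/m; ΣW sinα = 222.2 kN/m
Resisting = 75.6 + 450.0·tan34.0° = 75.6 + 303.5 = 379.1 kN/m
FS = 379.1 / 222.2 = 1.706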